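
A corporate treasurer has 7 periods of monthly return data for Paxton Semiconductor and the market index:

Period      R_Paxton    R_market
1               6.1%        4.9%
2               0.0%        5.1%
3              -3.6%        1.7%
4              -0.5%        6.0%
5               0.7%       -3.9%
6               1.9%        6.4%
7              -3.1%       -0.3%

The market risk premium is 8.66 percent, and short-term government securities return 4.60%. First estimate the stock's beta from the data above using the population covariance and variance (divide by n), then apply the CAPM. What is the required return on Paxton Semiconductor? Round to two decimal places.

Mean R_i = (6.1 + 0.0 − 3.6 − 0.5 + 0.7 + 1.9 − 3.1) / 7 = 0.2143%
Mean R_m = (4.9 + 5.1 + 1.7 + 6.0 − 3.9 + 6.4 − 0.3) / 7 = 2.8429%
Σ(R_i − R̄_i)(R_m − R̄_m) = 26.8657  ⇒  Cov = 26.8657 / 7 = 3.8380
Σ(R_m − R̄_m)² = 88.5971  ⇒  Var(R_m) = 88.5971 / 7 = 12.6567
β = Cov / Var(R_m) = 3.8380 / 12.6567 = 0.3032
E(R) = R_f + β × MRP = 4.60% + 0.3032 × 8.66% = 7.23%

7.23%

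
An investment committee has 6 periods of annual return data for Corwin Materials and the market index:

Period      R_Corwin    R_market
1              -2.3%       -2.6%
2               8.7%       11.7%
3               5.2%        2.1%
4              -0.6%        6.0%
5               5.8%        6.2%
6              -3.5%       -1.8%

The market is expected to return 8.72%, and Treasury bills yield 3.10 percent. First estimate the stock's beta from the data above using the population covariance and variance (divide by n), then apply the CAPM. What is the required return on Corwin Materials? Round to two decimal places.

Mean R_i = (-2.3 + 8.7 + 5.2 − 0.6 + 5.8 − 3.5) / 6 = 2.2167%
Mean R_m = (-2.6 + 11.7 + 2.1 + 6.0 + 6.2 − 1.8) / 6 = 3.6000%
Σ(R_i − R̄_i)(R_m − R̄_m) = 109.4700  ⇒  Cov = 109.4700 / 6 = 18.2450
Σ(R_m − R̄_m)² = 147.9800  ⇒  Var(R_m) = 147.9800 / 6 = 24.6633
β = Cov / Var(R_m) = 18.2450 / 24.6633 = 0.7398
MRP = 8.72% − 3.10% = 5.62%
E(R) = R_f + β × MRP = 3.10% + 0.7398 × 5.62% = 7.26%

7.26%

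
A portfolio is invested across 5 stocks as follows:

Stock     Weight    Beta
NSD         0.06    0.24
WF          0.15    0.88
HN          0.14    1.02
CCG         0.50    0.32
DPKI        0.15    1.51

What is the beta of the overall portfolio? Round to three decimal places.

0.676

β_P = Σ w_i β_i = 0.06×0.24 + 0.15×0.88 + 0.14×1.02 + 0.50×0.32 + 0.15×1.51 = 0.6757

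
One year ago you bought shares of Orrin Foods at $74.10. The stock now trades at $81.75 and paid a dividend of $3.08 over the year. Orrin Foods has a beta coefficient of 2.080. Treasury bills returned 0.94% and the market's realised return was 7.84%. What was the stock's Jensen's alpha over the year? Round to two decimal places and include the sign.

Realised HPR = (P1 + D1 − P0) / P0 = (81.75 + 3.08 − 74.10) / 74.10 = 10.73 / 74.10 = 14.4804%
MRP = 7.84% − 0.94% = 6.90%
CAPM required = R_f + β·MRP = 0.94% + 2.080 × 6.90% = 15.29200%
α = realised − required = 14.4804% − 15.29200% = -0.81%

-0.81%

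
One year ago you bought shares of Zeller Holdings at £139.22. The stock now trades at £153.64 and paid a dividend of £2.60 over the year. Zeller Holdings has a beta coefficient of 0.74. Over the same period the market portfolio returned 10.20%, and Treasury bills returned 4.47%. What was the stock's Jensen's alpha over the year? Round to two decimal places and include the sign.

Realised HPR = (P1 + D1 − P0) / P0 = (153.64 + 2.60 − 139.22) / 139.22 = 17.02 / 139.22 = 12.2253%
MRP = 10.20% − 4.47% = 5.73%
CAPM required = R_f + β·MRP = 4.47% + 0.74 × 5.73% = 8.7102%
α = realised − required = 12.2253% − 8.7102% = +3.52%

+3.52%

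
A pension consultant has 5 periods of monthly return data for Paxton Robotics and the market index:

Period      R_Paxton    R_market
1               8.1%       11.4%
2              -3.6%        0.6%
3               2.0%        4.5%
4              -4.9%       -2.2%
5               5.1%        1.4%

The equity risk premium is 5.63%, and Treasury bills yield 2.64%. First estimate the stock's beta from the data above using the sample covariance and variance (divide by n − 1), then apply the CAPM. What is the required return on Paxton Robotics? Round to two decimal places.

Mean R_i = (8.1 − 3.6 + 2.0 − 4.9 + 5.1) / 5 = 1.3400%
Mean R_m = (11.4 + 0.6 + 4.5 − 2.2 + 1.4) / 5 = 3.1400%
Σ(R_i − R̄_i)(R_m − R̄_m) = 96.0620  ⇒  Cov = 96.0620 / 4 = 24.0155
Σ(R_m − R̄_m)² = 108.0720  ⇒  Var(R_m) = 108.0720 / 4 = 27.0180
β = Cov / Var(R_m) = 24.0155 / 27.0180 = 0.8889
E(R) = R_f + β × MRP = 2.64% + 0.8889 × 5.63% = 7.64%

7.64%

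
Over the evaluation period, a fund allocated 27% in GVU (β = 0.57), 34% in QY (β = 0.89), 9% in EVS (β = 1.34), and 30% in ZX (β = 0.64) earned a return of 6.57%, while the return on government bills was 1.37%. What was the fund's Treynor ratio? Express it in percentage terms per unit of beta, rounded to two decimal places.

6.76%

β_P = 0.27×0.57 + 0.34×0.89 + 0.09×1.34 + 0.30×0.64 = 0.7691
Treynor = (R_P − R_f) / β_P = (6.57% − 1.37%) / 0.7691 = 5.20% / 0.7691 = 6.76%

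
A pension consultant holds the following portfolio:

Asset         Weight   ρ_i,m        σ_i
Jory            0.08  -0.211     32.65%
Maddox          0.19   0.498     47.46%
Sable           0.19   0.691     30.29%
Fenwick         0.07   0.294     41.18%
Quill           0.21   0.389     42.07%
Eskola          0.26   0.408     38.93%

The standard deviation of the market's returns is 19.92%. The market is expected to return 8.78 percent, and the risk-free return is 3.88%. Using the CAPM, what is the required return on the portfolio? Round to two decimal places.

β_Jory = -0.211 × 32.65% / 19.92% = -0.3458
β_Maddox = 0.498 × 47.46% / 19.92% = 1.1865
β_Sable = 0.691 × 30.29% / 19.92% = 1.0507
β_Fenwick = 0.294 × 41.18% / 19.92% = 0.6078
β_Quill = 0.389 × 42.07% / 19.92% = 0.8215
β_Eskola = 0.408 × 38.93% / 19.92% = 0.7974
β_P = Σ w_i β_i = 0.08×-0.3458 + 0.19×1.1865 + 0.19×1.0507 + 0.07×0.6078 + 0.21×0.8215 + 0.26×0.7974 = 0.8198
MRP = 8.78% − 3.88% = 4.90%
E(R_P) = R_f + β_P × MRP = 3.88% + 0.8198 × 4.90% = 7.90%

7.90%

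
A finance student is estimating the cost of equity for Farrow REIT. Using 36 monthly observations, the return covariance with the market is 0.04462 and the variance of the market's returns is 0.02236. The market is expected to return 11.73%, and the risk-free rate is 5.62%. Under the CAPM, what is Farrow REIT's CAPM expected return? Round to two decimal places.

17.81%

β = Cov(R_i, R_m) / Var(R_m) = 0.04462 / 0.02236 = 1.9955
MRP = 11.73% − 5.62% = 6.11%
E(R) = R_f + β × MRP = 5.62% + 1.9955 × 6.11% = 17.81%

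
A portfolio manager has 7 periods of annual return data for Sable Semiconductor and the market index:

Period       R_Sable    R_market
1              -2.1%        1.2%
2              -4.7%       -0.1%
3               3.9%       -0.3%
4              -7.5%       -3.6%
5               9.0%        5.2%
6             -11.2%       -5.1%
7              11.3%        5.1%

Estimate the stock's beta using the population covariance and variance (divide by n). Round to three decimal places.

2.003

Mean R_i = (-2.1 − 4.7 + 3.9 − 7.5 + 9.0 − 11.2 + 11.3) / 7 = -0.1857%
Mean R_m = (1.2 − 0.1 − 0.3 − 3.6 + 5.2 − 5.1 + 5.1) / 7 = 0.3429%
Σ(R_i − R̄_i)(R_m − R̄_m) = 185.7757  ⇒  Cov = 185.7757 / 7 = 26.5394
Σ(R_m − R̄_m)² = 92.7371  ⇒  Var(R_m) = 92.7371 / 7 = 13.2482
β = Cov / Var(R_m) = 26.5394 / 13.2482 = 2.0032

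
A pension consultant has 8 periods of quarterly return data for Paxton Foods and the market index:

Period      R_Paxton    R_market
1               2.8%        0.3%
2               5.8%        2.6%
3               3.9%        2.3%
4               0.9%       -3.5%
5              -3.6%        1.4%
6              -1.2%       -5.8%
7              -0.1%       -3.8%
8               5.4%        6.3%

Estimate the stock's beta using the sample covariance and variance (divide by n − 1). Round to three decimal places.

0.512

Mean R_i = (2.8 + 5.8 + 3.9 + 0.9 − 3.6 − 1.2 − 0.1 + 5.4) / 8 = 1.7375%
Mean R_m = (0.3 + 2.6 + 2.3 − 3.5 + 1.4 − 5.8 − 3.8 + 6.3) / 8 = -0.0250%
Σ(R_i − R̄_i)(R_m − R̄_m) = 58.4075  ⇒  Cov = 58.4075 / 7 = 8.3439
Σ(R_m − R̄_m)² = 114.1150  ⇒  Var(R_m) = 114.1150 / 7 = 16.3021
β = Cov / Var(R_m) = 8.3439 / 16.3021 = 0.5118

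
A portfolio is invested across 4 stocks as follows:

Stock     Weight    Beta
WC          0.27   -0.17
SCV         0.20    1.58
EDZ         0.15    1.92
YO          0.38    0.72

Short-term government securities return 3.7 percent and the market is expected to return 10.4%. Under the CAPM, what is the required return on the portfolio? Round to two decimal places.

9.27%

β_P = Σ w_i β_i = 0.27×-0.17 + 0.20×1.58 + 0.15×1.92 + 0.38×0.72 = 0.8317
MRP = 10.4% − 3.7% = 6.70%
E(R_P) = R_f + β_P × MRP = 3.7% + 0.8317 × 6.7% = 9.27%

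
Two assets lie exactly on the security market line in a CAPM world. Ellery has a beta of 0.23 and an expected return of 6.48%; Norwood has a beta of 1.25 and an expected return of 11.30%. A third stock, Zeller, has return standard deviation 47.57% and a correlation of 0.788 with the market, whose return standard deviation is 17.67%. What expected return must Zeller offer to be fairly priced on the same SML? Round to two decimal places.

15.42%

MRP = (11.30% − 6.48%) / (1.25 − 0.23) = 4.7255%
R_f = 6.48% − 0.23 × 4.7255% = 5.3931%
β_Zeller = ρ·σ_i/σ_m = 0.788 × 47.57 / 17.67 = 2.1214
E(R_Zeller) = R_f + β × MRP = 5.3931% + 2.1214 × 4.7255% = 15.42%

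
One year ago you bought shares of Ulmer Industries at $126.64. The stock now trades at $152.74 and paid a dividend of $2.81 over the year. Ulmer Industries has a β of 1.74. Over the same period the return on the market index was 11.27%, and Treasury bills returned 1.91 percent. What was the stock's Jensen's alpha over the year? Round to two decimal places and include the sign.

Realised HPR = (P1 + D1 − P0) / P0 = (152.74 + 2.81 − 126.64) / 126.64 = 28.91 / 126.64 = 22.8285%
MRP = 11.27% − 1.91% = 9.36%
CAPM required = R_f + β·MRP = 1.91% + 1.74 × 9.36% = 18.1964%
α = realised − required = 22.8285% − 18.1964% = +4.63%

+4.63%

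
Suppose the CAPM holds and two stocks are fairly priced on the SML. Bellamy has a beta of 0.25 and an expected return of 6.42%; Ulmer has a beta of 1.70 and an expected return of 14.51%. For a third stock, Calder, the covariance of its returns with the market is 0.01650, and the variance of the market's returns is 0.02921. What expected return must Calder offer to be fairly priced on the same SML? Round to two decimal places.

8.18%

MRP = (14.51% − 6.42%) / (1.70 − 0.25) = 5.5793%
R_f = 6.42% − 0.25 × 5.5793% = 5.0252%
β_Calder = Cov / Var(R_m) = 0.01650 / 0.02921 = 0.5649
E(R_Calder) = R_f + β × MRP = 5.0252% + 0.5649 × 5.5793% = 8.18%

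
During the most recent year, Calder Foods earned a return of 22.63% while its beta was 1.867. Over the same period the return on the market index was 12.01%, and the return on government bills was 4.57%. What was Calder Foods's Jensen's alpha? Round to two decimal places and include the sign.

Market excess return = 12.01% − 4.57% = 7.44%
CAPM benchmark = R_f + β(R_m − R_f) = 4.57% + 1.867 × 7.44% = 18.46048%
α = actual − benchmark = 22.63% − 18.46048% = +4.17%

+4.17%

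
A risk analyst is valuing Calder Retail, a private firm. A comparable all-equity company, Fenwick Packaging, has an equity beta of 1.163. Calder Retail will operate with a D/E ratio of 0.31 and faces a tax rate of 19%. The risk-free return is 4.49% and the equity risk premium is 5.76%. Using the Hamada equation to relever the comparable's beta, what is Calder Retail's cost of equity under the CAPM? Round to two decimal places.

12.87%

β_L = β_U × [1 + (1 − t)(D/E)] = 1.163 × [1 + (1 − 0.19) × 0.31]
    = 1.163 × [1 + 0.81 × 0.31] = 1.163 × 1.2511 = 1.4550
E(R) = R_f + β_L × MRP = 4.49% + 1.4550 × 5.76% = 12.87%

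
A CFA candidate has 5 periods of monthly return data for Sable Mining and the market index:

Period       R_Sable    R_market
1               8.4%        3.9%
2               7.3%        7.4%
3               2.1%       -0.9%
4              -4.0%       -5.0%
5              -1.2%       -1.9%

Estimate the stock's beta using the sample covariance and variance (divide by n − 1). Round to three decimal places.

Mean R_i = (8.4 + 7.3 + 2.1 − 4.0 − 1.2) / 5 = 2.5200%
Mean R_m = (3.9 + 7.4 − 0.9 − 5.0 − 1.9) / 5 = 0.7000%
Σ(R_i − R̄_i)(R_m − R̄_m) = 98.3500  ⇒  Cov = 98.3500 / 4 = 24.5875
Σ(R_m − R̄_m)² = 96.9400  ⇒  Var(R_m) = 96.9400 / 4 = 24.2350
β = Cov / Var(R_m) = 24.5875 / 24.2350 = 1.0145

1.015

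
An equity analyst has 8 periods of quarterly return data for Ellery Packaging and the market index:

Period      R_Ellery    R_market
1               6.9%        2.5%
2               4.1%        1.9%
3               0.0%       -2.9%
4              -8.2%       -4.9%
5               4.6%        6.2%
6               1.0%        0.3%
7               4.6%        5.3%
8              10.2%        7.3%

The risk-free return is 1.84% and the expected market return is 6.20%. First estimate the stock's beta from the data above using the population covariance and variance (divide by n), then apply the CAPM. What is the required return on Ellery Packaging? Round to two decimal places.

6.73%

Mean R_i = (6.9 + 4.1 + 0.0 − 8.2 + 4.6 + 1.0 + 4.6 + 10.2) / 8 = 2.9000%
Mean R_m = (2.5 + 1.9 − 2.9 − 4.9 + 6.2 + 0.3 + 5.3 + 7.3) / 8 = 1.9625%
Σ(R_i − R̄_i)(R_m − R̄_m) = 147.3500  ⇒  Cov = 147.3500 / 8 = 18.4188
Σ(R_m − R̄_m)² = 131.3788  ⇒  Var(R_m) = 131.3788 / 8 = 16.4224
β = Cov / Var(R_m) = 18.4188 / 16.4224 = 1.1216
MRP = 6.20% − 1.84% = 4.36%
E(R) = R_f + β × MRP = 1.84% + 1.1216 × 4.36% = 6.73%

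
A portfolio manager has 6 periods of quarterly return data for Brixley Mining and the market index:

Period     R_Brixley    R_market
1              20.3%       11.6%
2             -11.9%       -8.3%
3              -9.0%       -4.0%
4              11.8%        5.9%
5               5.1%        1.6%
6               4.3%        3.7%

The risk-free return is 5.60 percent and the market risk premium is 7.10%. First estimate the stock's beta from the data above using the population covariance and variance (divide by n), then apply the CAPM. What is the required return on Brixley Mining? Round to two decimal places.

17.65%

Mean R_i = (20.3 − 11.9 − 9.0 + 11.8 + 5.1 + 4.3) / 6 = 3.4333%
Mean R_m = (11.6 − 8.3 − 4.0 + 5.9 + 1.6 + 3.7) / 6 = 1.7500%
Σ(R_i − R̄_i)(R_m − R̄_m) = 427.8900  ⇒  Cov = 427.8900 / 6 = 71.3150
Σ(R_m − R̄_m)² = 252.1350  ⇒  Var(R_m) = 252.1350 / 6 = 42.0225
β = Cov / Var(R_m) = 71.3150 / 42.0225 = 1.6971
E(R) = R_f + β × MRP = 5.60% + 1.6971 × 7.10% = 17.65%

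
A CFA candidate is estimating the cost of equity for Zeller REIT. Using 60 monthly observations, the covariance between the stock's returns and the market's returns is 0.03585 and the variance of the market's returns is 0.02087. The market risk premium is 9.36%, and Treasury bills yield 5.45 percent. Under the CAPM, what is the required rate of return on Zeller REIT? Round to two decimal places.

21.53%

β = Cov(R_i, R_m) / Var(R_m) = 0.03585 / 0.02087 = 1.7178
E(R) = R_f + β × MRP = 5.45% + 1.7178 × 9.36% = 21.53%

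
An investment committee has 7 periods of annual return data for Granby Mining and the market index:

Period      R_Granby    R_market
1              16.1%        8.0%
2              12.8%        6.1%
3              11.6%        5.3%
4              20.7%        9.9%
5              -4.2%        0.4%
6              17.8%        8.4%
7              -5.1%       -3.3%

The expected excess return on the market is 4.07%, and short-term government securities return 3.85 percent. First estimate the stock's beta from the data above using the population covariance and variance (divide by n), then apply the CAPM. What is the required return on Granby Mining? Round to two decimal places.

Mean R_i = (16.1 + 12.8 + 11.6 + 20.7 − 4.2 + 17.8 − 5.1) / 7 = 9.9571%
Mean R_m = (8.0 + 6.1 + 5.3 + 9.9 + 0.4 + 8.4 − 3.3) / 7 = 4.9714%
Σ(R_i − R̄_i)(R_m − R̄_m) = 291.4514  ⇒  Cov = 291.4514 / 7 = 41.6359
Σ(R_m − R̄_m)² = 135.9143  ⇒  Var(R_m) = 135.9143 / 7 = 19.4163
β = Cov / Var(R_m) = 41.6359 / 19.4163 = 2.1444
E(R) = R_f + β × MRP = 3.85% + 2.1444 × 4.07% = 12.58%

12.58%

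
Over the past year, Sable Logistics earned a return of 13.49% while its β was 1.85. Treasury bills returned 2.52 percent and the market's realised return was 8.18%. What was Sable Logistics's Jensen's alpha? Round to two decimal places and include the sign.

+0.50%

Market excess return = 8.18% − 2.52% = 5.66%
CAPM benchmark = R_f + β(R_m − R_f) = 2.52% + 1.85 × 5.66% = 12.9910%
α = actual − benchmark = 13.49% − 12.9910% = +0.50%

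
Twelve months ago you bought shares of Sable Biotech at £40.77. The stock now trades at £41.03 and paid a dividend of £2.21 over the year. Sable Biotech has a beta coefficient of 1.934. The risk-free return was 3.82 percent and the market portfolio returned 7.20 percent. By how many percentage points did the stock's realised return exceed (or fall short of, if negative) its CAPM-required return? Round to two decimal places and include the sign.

Realised HPR = (P1 + D1 − P0) / P0 = (41.03 + 2.21 − 40.77) / 40.77 = 2.47 / 40.77 = 6.0584%
MRP = 7.20% − 3.82% = 3.38%
CAPM required = R_f + β·MRP = 3.82% + 1.934 × 3.38% = 10.35692%
α = realised − required = 6.0584% − 10.35692% = -4.30%

-4.30%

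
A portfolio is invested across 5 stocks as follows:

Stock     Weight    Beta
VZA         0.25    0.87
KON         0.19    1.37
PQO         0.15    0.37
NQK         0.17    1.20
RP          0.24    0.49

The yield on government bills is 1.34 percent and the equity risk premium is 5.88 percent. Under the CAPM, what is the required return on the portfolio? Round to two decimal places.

β_P = Σ w_i β_i = 0.25×0.87 + 0.19×1.37 + 0.15×0.37 + 0.17×1.20 + 0.24×0.49 = 0.8549
E(R_P) = R_f + β_P × MRP = 1.34% + 0.8549 × 5.88% = 6.37%

6.37%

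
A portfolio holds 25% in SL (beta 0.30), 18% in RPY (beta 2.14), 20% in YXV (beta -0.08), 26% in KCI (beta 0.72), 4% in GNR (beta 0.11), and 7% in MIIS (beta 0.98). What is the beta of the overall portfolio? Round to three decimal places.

0.704

β_P = Σ w_i β_i = 0.25×0.30 + 0.18×2.14 + 0.20×-0.08 + 0.26×0.72 + 0.04×0.11 + 0.07×0.98 = 0.7044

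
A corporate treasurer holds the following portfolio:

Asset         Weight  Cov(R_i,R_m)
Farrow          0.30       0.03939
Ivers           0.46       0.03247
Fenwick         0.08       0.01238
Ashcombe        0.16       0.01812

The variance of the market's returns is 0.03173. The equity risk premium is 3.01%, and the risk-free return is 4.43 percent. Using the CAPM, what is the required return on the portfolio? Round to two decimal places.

β_Farrow = 0.03939 / 0.03173 = 1.2414
β_Ivers = 0.03247 / 0.03173 = 1.0233
β_Fenwick = 0.01238 / 0.03173 = 0.3902
β_Ashcombe = 0.01812 / 0.03173 = 0.5711
β_P = Σ w_i β_i = 0.30×1.2414 + 0.46×1.0233 + 0.08×0.3902 + 0.16×0.5711 = 0.9657
E(R_P) = R_f + β_P × MRP = 4.43% + 0.9657 × 3.01% = 7.34%

7.34%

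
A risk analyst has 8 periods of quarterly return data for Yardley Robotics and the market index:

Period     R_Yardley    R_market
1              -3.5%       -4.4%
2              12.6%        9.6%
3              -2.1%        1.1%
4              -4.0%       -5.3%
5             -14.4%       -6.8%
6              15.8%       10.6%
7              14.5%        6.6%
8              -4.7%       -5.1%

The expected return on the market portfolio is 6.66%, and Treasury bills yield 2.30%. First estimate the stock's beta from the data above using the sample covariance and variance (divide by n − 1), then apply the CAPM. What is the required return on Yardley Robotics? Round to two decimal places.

8.64%

Mean R_i = (-3.5 + 12.6 − 2.1 − 4.0 − 14.4 + 15.8 + 14.5 − 4.7) / 8 = 1.7750%
Mean R_m = (-4.4 + 9.6 + 1.1 − 5.3 − 6.8 + 10.6 + 6.6 − 5.1) / 8 = 0.7875%
Σ(R_i − R̄_i)(R_m − R̄_m) = 529.1375  ⇒  Cov = 529.1375 / 7 = 75.5911
Σ(R_m − R̄_m)² = 364.0288  ⇒  Var(R_m) = 364.0288 / 7 = 52.0041
β = Cov / Var(R_m) = 75.5911 / 52.0041 = 1.4536
MRP = 6.66% − 2.30% = 4.36%
E(R) = R_f + β × MRP = 2.30% + 1.4536 × 4.36% = 8.64%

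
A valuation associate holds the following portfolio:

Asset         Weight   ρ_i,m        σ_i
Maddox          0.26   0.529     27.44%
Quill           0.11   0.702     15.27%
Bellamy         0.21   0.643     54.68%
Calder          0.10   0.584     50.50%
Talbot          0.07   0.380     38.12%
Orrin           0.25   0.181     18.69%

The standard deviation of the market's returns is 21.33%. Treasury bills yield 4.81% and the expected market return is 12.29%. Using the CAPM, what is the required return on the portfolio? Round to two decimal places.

β_Maddox = 0.529 × 27.44% / 21.33% = 0.6805
β_Quill = 0.702 × 15.27% / 21.33% = 0.5026
β_Bellamy = 0.643 × 54.68% / 21.33% = 1.6483
β_Calder = 0.584 × 50.50% / 21.33% = 1.3827
β_Talbot = 0.380 × 38.12% / 21.33% = 0.6791
β_Orrin = 0.181 × 18.69% / 21.33% = 0.1586
β_P = Σ w_i β_i = 0.26×0.6805 + 0.11×0.5026 + 0.21×1.6483 + 0.10×1.3827 + 0.07×0.6791 + 0.25×0.1586 = 0.8038
MRP = 12.29% − 4.81% = 7.48%
E(R_P) = R_f + β_P × MRP = 4.81% + 0.8038 × 7.48% = 10.82%

10.82%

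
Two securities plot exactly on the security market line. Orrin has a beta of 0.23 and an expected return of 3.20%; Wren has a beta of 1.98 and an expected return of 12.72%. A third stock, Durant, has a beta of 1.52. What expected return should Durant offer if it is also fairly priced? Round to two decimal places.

10.22%

MRP (SML slope) = (12.72% − 3.20%) / (1.98 − 0.23) = 9.52% / 1.75 = 5.4400%
R_f (intercept) = 3.20% − 0.23 × 5.4400% = 1.9488%
E(R_Durant) = R_f + β × MRP = 1.9488% + 1.52 × 5.4400% = 10.22%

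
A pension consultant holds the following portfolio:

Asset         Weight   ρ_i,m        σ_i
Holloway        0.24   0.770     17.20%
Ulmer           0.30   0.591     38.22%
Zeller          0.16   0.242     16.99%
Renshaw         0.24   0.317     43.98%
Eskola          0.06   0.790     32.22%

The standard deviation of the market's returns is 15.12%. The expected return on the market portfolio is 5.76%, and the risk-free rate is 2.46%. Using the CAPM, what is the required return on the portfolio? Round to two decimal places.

5.84%

β_Holloway = 0.770 × 17.20% / 15.12% = 0.8759
β_Ulmer = 0.591 × 38.22% / 15.12% = 1.4939
β_Zeller = 0.242 × 16.99% / 15.12% = 0.2719
β_Renshaw = 0.317 × 43.98% / 15.12% = 0.9221
β_Eskola = 0.790 × 32.22% / 15.12% = 1.6835
β_P = Σ w_i β_i = 0.24×0.8759 + 0.30×1.4939 + 0.16×0.2719 + 0.24×0.9221 + 0.06×1.6835 = 1.0242
MRP = 5.76% − 2.46% = 3.30%
E(R_P) = R_f + β_P × MRP = 2.46% + 1.0242 × 3.30% = 5.84%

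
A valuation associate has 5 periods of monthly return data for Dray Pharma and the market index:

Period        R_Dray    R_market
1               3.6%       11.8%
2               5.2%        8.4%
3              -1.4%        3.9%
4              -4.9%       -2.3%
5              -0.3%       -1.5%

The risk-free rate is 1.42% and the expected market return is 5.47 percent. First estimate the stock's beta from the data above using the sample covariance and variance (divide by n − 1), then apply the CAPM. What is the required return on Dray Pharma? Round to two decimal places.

3.67%

Mean R_i = (3.6 + 5.2 − 1.4 − 4.9 − 0.3) / 5 = 0.4400%
Mean R_m = (11.8 + 8.4 + 3.9 − 2.3 − 1.5) / 5 = 4.0600%
Σ(R_i − R̄_i)(R_m − R̄_m) = 83.4880  ⇒  Cov = 83.4880 / 4 = 20.8720
Σ(R_m − R̄_m)² = 150.1320  ⇒  Var(R_m) = 150.1320 / 4 = 37.5330
β = Cov / Var(R_m) = 20.8720 / 37.5330 = 0.5561
MRP = 5.47% − 1.42% = 4.05%
E(R) = R_f + β × MRP = 1.42% + 0.5561 × 4.05% = 3.67%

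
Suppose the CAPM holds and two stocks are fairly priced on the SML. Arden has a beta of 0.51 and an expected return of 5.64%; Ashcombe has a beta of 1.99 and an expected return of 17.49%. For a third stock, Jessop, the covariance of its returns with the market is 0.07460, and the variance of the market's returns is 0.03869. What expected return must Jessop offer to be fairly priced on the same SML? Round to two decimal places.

16.99%

MRP = (17.49% − 5.64%) / (1.99 − 0.51) = 8.0068%
R_f = 5.64% − 0.51 × 8.0068% = 1.5565%
β_Jessop = Cov / Var(R_m) = 0.07460 / 0.03869 = 1.9281
E(R_Jessop) = R_f + β × MRP = 1.5565% + 1.9281 × 8.0068% = 16.99%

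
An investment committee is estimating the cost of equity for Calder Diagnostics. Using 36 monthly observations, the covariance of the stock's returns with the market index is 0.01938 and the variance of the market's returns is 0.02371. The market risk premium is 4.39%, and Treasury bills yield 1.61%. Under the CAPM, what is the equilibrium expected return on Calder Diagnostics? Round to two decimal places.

β = Cov(R_i, R_m) / Var(R_m) = 0.01938 / 0.02371 = 0.8174
E(R) = R_f + β × MRP = 1.61% + 0.8174 × 4.39% = 5.20%

5.20%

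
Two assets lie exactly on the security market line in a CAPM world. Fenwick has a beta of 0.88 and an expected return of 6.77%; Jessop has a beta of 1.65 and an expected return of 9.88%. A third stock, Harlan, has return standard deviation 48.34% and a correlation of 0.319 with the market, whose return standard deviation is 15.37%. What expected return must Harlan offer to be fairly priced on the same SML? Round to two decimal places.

7.27%

MRP = (9.88% − 6.77%) / (1.65 − 0.88) = 4.0390%
R_f = 6.77% − 0.88 × 4.0390% = 3.2157%
β_Harlan = ρ·σ_i/σ_m = 0.319 × 48.34 / 15.37 = 1.0033
E(R_Harlan) = R_f + β × MRP = 3.2157% + 1.0033 × 4.0390% = 7.27%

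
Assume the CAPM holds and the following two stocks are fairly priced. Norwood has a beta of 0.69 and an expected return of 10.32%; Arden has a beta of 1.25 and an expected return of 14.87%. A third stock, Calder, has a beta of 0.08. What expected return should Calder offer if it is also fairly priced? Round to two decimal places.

MRP (SML slope) = (14.87% − 10.32%) / (1.25 − 0.69) = 4.55% / 0.56 = 8.1250%
R_f (intercept) = 10.32% − 0.69 × 8.1250% = 4.7138%
E(R_Calder) = R_f + β × MRP = 4.7138% + 0.08 × 8.1250% = 5.36%

5.36%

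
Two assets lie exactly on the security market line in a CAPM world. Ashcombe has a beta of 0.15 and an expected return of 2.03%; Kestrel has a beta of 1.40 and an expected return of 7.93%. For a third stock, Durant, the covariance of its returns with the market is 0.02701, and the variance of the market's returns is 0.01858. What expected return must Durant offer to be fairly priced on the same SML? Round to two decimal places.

8.18%

MRP = (7.93% − 2.03%) / (1.40 − 0.15) = 4.7200%
R_f = 2.03% − 0.15 × 4.7200% = 1.3220%
β_Durant = Cov / Var(R_m) = 0.02701 / 0.01858 = 1.4537
E(R_Durant) = R_f + β × MRP = 1.3220% + 1.4537 × 4.7200% = 8.18%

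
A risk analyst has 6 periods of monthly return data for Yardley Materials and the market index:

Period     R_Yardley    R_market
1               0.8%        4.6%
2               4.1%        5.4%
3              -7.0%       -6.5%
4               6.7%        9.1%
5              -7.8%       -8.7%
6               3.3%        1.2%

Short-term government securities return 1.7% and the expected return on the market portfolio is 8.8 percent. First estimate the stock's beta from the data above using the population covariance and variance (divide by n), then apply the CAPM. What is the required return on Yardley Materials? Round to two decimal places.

Mean R_i = (0.8 + 4.1 − 7.0 + 6.7 − 7.8 + 3.3) / 6 = 0.0167%
Mean R_m = (4.6 + 5.4 − 6.5 + 9.1 − 8.7 + 1.2) / 6 = 0.8500%
Σ(R_i − R̄_i)(R_m − R̄_m) = 204.0250  ⇒  Cov = 204.0250 / 6 = 34.0042
Σ(R_m − R̄_m)² = 248.1750  ⇒  Var(R_m) = 248.1750 / 6 = 41.3625
β = Cov / Var(R_m) = 34.0042 / 41.3625 = 0.8221
MRP = 8.8% − 1.7% = 7.10%
E(R) = R_f + β × MRP = 1.7% + 0.8221 × 7.1% = 7.54%

7.54%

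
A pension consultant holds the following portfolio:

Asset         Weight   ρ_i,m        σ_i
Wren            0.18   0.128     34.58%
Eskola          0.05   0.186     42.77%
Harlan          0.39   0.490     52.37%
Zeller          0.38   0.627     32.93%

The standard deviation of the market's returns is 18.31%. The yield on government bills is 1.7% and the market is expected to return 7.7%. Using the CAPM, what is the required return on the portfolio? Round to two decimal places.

7.94%

β_Wren = 0.128 × 34.58% / 18.31% = 0.2417
β_Eskola = 0.186 × 42.77% / 18.31% = 0.4345
β_Harlan = 0.490 × 52.37% / 18.31% = 1.4015
β_Zeller = 0.627 × 32.93% / 18.31% = 1.1276
β_P = Σ w_i β_i = 0.18×0.2417 + 0.05×0.4345 + 0.39×1.4015 + 0.38×1.1276 = 1.0403
MRP = 7.7% − 1.7% = 6.00%
E(R_P) = R_f + β_P × MRP = 1.7% + 1.0403 × 6.0% = 7.94%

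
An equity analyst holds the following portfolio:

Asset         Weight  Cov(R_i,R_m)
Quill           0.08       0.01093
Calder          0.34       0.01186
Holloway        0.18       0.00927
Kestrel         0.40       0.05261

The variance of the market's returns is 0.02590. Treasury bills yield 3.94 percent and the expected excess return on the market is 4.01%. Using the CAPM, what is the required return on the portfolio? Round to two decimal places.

8.22%

β_Quill = 0.01093 / 0.02590 = 0.4220
β_Calder = 0.01186 / 0.02590 = 0.4579
β_Holloway = 0.00927 / 0.02590 = 0.3579
β_Kestrel = 0.05261 / 0.02590 = 2.0313
β_P = Σ w_i β_i = 0.08×0.4220 + 0.34×0.4579 + 0.18×0.3579 + 0.40×2.0313 = 1.0664
E(R_P) = R_f + β_P × MRP = 3.94% + 1.0664 × 4.01% = 8.22%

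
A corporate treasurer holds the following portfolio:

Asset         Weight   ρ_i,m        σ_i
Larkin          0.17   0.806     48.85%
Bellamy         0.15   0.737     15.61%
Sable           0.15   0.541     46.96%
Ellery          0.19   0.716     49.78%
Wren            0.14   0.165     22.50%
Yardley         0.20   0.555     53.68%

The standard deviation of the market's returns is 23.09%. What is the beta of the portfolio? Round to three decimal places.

β_Larkin = 0.806 × 48.85% / 23.09% = 1.7052
β_Bellamy = 0.737 × 15.61% / 23.09% = 0.4982
β_Sable = 0.541 × 46.96% / 23.09% = 1.1003
β_Ellery = 0.716 × 49.78% / 23.09% = 1.5436
β_Wren = 0.165 × 22.50% / 23.09% = 0.1608
β_Yardley = 0.555 × 53.68% / 23.09% = 1.2903
β_P = Σ w_i β_i = 0.17×1.7052 + 0.15×0.4982 + 0.15×1.1003 + 0.19×1.5436 + 0.14×0.1608 + 0.20×1.2903 = 1.1035

1.104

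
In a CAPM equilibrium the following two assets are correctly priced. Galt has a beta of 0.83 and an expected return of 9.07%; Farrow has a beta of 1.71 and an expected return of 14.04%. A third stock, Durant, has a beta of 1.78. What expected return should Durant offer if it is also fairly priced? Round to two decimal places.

MRP (SML slope) = (14.04% − 9.07%) / (1.71 − 0.83) = 4.97% / 0.88 = 5.6477%
R_f (intercept) = 9.07% − 0.83 × 5.6477% = 4.3824%
E(R_Durant) = R_f + β × MRP = 4.3824% + 1.78 × 5.6477% = 14.44%

14.44%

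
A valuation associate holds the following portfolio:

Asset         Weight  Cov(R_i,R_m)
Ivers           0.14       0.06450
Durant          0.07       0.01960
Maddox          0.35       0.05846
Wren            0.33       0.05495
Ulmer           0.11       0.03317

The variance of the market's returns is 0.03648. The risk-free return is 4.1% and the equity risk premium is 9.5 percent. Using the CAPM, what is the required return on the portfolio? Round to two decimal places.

β_Ivers = 0.06450 / 0.03648 = 1.7681
β_Durant = 0.01960 / 0.03648 = 0.5373
β_Maddox = 0.05846 / 0.03648 = 1.6025
β_Wren = 0.05495 / 0.03648 = 1.5063
β_Ulmer = 0.03317 / 0.03648 = 0.9093
β_P = Σ w_i β_i = 0.14×1.7681 + 0.07×0.5373 + 0.35×1.6025 + 0.33×1.5063 + 0.11×0.9093 = 1.4431
E(R_P) = R_f + β_P × MRP = 4.1% + 1.4431 × 9.5% = 17.81%

17.81%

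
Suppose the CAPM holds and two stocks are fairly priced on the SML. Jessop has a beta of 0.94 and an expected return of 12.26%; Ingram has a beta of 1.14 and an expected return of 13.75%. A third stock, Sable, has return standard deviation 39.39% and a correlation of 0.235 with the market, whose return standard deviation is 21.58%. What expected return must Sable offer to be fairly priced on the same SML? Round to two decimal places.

8.45%

MRP = (13.75% − 12.26%) / (1.14 − 0.94) = 7.4500%
R_f = 12.26% − 0.94 × 7.4500% = 5.2570%
β_Sable = ρ·σ_i/σ_m = 0.235 × 39.39 / 21.58 = 0.4289
E(R_Sable) = R_f + β × MRP = 5.2570% + 0.4289 × 7.4500% = 8.45%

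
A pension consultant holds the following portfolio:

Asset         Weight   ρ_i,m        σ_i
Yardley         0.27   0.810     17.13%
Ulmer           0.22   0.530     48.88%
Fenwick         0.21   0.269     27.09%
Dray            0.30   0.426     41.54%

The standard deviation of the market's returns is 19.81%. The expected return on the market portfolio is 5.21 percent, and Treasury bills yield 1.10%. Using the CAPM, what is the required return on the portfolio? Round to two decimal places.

4.48%

β_Yardley = 0.810 × 17.13% / 19.81% = 0.7004
β_Ulmer = 0.530 × 48.88% / 19.81% = 1.3077
β_Fenwick = 0.269 × 27.09% / 19.81% = 0.3679
β_Dray = 0.426 × 41.54% / 19.81% = 0.8933
β_P = Σ w_i β_i = 0.27×0.7004 + 0.22×1.3077 + 0.21×0.3679 + 0.30×0.8933 = 0.8221
MRP = 5.21% − 1.10% = 4.11%
E(R_P) = R_f + β_P × MRP = 1.10% + 0.8221 × 4.11% = 4.48%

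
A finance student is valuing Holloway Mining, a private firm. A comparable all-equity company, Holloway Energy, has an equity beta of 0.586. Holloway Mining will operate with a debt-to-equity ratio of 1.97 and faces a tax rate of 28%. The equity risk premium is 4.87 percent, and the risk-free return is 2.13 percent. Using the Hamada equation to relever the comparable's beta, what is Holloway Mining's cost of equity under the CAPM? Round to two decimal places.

9.03%

β_L = β_U × [1 + (1 − t)(D/E)] = 0.586 × [1 + (1 − 0.28) × 1.97]
    = 0.586 × [1 + 0.72 × 1.97] = 0.586 × 2.4184 = 1.4172
E(R) = R_f + β_L × MRP = 2.13% + 1.4172 × 4.87% = 9.03%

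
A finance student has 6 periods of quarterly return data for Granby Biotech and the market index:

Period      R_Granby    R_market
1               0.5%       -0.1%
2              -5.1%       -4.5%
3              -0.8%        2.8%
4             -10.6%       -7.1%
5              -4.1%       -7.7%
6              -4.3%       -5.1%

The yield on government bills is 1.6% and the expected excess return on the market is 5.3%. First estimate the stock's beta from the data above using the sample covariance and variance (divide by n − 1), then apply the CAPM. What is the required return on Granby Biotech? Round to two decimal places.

5.40%

Mean R_i = (0.5 − 5.1 − 0.8 − 10.6 − 4.1 − 4.3) / 6 = -4.0667%
Mean R_m = (-0.1 − 4.5 + 2.8 − 7.1 − 7.7 − 5.1) / 6 = -3.6167%
Σ(R_i − R̄_i)(R_m − R̄_m) = 61.1733  ⇒  Cov = 61.1733 / 5 = 12.2347
Σ(R_m − R̄_m)² = 85.3283  ⇒  Var(R_m) = 85.3283 / 5 = 17.0657
β = Cov / Var(R_m) = 12.2347 / 17.0657 = 0.7169
E(R) = R_f + β × MRP = 1.6% + 0.7169 × 5.3% = 5.40%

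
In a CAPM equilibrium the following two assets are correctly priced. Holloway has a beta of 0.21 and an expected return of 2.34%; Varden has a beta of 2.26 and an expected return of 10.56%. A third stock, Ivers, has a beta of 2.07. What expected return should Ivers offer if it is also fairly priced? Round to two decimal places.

9.80%

MRP (SML slope) = (10.56% − 2.34%) / (2.26 − 0.21) = 8.22% / 2.05 = 4.0098%
R_f (intercept) = 2.34% − 0.21 × 4.0098% = 1.4979%
E(R_Ivers) = R_f + β × MRP = 1.4979% + 2.07 × 4.0098% = 9.80%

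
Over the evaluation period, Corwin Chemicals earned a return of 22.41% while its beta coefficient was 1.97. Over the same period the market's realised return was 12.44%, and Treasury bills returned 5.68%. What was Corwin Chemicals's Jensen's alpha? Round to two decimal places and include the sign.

+3.41%

Market excess return = 12.44% − 5.68% = 6.76%
CAPM benchmark = R_f + β(R_m − R_f) = 5.68% + 1.97 × 6.76% = 18.9972%
α = actual − benchmark = 22.41% − 18.9972% = +3.41%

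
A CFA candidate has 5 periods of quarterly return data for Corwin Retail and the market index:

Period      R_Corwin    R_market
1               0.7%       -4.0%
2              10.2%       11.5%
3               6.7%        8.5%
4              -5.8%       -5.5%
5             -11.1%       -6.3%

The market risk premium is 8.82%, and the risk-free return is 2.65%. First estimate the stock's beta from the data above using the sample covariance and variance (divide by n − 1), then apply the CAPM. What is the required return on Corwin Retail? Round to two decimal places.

Mean R_i = (0.7 + 10.2 + 6.7 − 5.8 − 11.1) / 5 = 0.1400%
Mean R_m = (-4.0 + 11.5 + 8.5 − 5.5 − 6.3) / 5 = 0.8400%
Σ(R_i − R̄_i)(R_m − R̄_m) = 272.6920  ⇒  Cov = 272.6920 / 4 = 68.1730
Σ(R_m − R̄_m)² = 286.9120  ⇒  Var(R_m) = 286.9120 / 4 = 71.7280
β = Cov / Var(R_m) = 68.1730 / 71.7280 = 0.9504
E(R) = R_f + β × MRP = 2.65% + 0.9504 × 8.82% = 11.03%

11.03%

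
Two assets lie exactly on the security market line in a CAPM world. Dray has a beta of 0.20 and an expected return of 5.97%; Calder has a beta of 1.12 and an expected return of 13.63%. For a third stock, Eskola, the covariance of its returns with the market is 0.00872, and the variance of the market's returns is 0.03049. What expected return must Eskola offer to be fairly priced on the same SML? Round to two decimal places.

6.69%

MRP = (13.63% − 5.97%) / (1.12 − 0.20) = 8.3261%
R_f = 5.97% − 0.20 × 8.3261% = 4.3048%
β_Eskola = Cov / Var(R_m) = 0.00872 / 0.03049 = 0.2860
E(R_Eskola) = R_f + β × MRP = 4.3048% + 0.2860 × 8.3261% = 6.69%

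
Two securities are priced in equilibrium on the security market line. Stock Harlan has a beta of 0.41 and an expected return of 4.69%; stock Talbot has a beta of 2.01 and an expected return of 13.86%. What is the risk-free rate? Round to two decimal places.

2.34%

Both satisfy E(R) = R_f + β·MRP, so the slope of the SML is
MRP = (13.86% − 4.69%) / (2.01 − 0.41) = 9.17% / 1.60 = 5.7313%
R_f = E(R_Harlan) − β_Harlan·MRP = 4.69% − 0.41 × 5.7313% = 2.3402%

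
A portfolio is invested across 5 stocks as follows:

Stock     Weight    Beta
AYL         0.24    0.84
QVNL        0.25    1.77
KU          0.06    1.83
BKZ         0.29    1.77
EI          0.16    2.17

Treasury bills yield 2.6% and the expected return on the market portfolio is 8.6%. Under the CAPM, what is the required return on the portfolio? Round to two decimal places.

β_P = Σ w_i β_i = 0.24×0.84 + 0.25×1.77 + 0.06×1.83 + 0.29×1.77 + 0.16×2.17 = 1.6144
MRP = 8.6% − 2.6% = 6.00%
E(R_P) = R_f + β_P × MRP = 2.6% + 1.6144 × 6.0% = 12.29%

12.29%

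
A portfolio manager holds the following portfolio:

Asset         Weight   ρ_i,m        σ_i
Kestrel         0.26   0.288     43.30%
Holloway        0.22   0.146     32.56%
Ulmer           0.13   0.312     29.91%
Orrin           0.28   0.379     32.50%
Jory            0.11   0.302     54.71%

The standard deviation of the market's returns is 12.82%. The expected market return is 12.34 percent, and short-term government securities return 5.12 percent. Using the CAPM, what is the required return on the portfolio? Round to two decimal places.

11.18%

β_Kestrel = 0.288 × 43.30% / 12.82% = 0.9727
β_Holloway = 0.146 × 32.56% / 12.82% = 0.3708
β_Ulmer = 0.312 × 29.91% / 12.82% = 0.7279
β_Orrin = 0.379 × 32.50% / 12.82% = 0.9608
β_Jory = 0.302 × 54.71% / 12.82% = 1.2888
β_P = Σ w_i β_i = 0.26×0.9727 + 0.22×0.3708 + 0.13×0.7279 + 0.28×0.9608 + 0.11×1.2888 = 0.8399
MRP = 12.34% − 5.12% = 7.22%
E(R_P) = R_f + β_P × MRP = 5.12% + 0.8399 × 7.22% = 11.18%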